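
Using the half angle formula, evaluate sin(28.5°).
sin(28.5°) = √((1 - cos 57°)/2) = 0.4772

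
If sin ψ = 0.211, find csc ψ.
csc ψ = 1/sin ψ = 4.739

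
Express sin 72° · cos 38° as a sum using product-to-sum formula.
sin 72° cos 38° = (1/2)[sin(72°+38°) + sin(72°-38°)]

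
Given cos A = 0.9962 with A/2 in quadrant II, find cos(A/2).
cos(A/2) = ±√((1 + cos A)/2); negative since A/2 ∈ QII, so cos(A/2) = -0.999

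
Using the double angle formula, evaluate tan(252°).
tan(252°) = 2 tan 126° / (1 - tan²126°) = 3.078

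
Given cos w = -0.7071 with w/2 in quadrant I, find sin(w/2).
sin(w/2) = ±√((1 - cos w)/2); positive since w/2 ∈ QI, so sin(w/2) = 0.9239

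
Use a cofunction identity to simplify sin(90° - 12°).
sin(90° - 12°) = cos(12°)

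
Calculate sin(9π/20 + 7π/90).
sin(9π/20 + 7π/90) = sin 9π/20 cos 7π/90 + cos 9π/20 sin 7π/90 = 0.9962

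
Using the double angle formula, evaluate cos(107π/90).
cos(107π/90) = cos²107π/180 - sin²107π/180 = -0.829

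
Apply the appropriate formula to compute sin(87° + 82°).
sin(87° + 82°) = sin 87° cos 82° + cos 87° sin 82° = 0.1908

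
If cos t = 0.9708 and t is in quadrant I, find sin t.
sin t = 0.2399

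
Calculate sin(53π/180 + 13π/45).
sin(53π/180 + 13π/45) = sin 53π/180 cos 13π/45 + cos 53π/180 sin 13π/45 = (√6+√2)/4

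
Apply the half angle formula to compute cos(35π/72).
cos(35π/72) = √((1 + cos 35π/36)/2) = 0.04362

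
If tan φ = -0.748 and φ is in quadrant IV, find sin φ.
sin φ = -0.599 (using tan²φ + 1 = sec²φ)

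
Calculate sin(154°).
sin(154°) = 0.4384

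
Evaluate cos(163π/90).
cos(163π/90) = 0.829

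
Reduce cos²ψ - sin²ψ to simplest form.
cos²ψ - sin²ψ = cos(2ψ) (using Double angle)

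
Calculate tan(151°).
tan(151°) = -0.5543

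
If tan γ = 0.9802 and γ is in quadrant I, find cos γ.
cos γ = 0.7141 (using tan²γ + 1 = sec²γ)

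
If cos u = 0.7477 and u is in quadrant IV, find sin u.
sin u = -0.664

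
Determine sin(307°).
sin(307°) = -0.7986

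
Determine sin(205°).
sin(205°) = -0.4226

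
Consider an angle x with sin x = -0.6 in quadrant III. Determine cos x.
cos x = ±√(1 - sin²x) = -0.8 (negative in QIII)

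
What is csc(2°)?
csc(2°) = 28.65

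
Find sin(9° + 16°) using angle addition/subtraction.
sin(9° + 16°) = sin 9° cos 16° + cos 9° sin 16° = 0.4226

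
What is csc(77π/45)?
csc(77π/45) = -1.269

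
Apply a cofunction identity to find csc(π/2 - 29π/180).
csc(π/2 - 29π/180) = sec(29π/180) = 1.143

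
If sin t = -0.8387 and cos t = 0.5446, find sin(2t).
sin(2t) = 2 sin t cos t = -0.9135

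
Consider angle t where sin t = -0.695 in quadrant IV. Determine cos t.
cos t = √(1 - sin²t) = 0.719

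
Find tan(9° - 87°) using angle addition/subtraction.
tan(9° - 87°) = (tan 9° - tan 87°)/(1 + tan 9° tan 87°) = -4.705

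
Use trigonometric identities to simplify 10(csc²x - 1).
10(csc²x - 1) = 10(cot²x) (using Pythagorean identity)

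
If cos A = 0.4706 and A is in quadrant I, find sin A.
sin A = 0.8823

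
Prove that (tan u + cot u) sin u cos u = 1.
LHS = (sin u/cos u + cos u/sin u) sin u cos u = ((sin²u + cos²u)/(sin u cos u)) · sin u cos u = sin²u + cos²u = 1 = RHS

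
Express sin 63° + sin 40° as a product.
sin 63° + sin 40° = 2 sin(51.5°) cos(11.5°)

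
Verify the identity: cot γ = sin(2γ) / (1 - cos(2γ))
RHS = 2 sin γ cos γ / (2sin²γ) = cos γ/sin γ = cot γ = LHS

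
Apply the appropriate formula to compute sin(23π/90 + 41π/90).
sin(23π/90 + 41π/90) = sin 23π/90 cos 41π/90 + cos 23π/90 sin 41π/90 = 0.788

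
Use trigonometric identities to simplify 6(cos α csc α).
6(cos α csc α) = 6(cot α) (using Reciprocal + quotient)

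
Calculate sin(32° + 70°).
sin(32° + 70°) = sin 32° cos 70° + cos 32° sin 70° = 0.9781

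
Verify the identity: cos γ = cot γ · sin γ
RHS = (cos γ/sin γ) · sin γ = cos γ = LHS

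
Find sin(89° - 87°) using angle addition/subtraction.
sin(89° - 87°) = sin 89° cos 87° - cos 89° sin 87° = 0.0349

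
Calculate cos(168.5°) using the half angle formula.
cos(168.5°) = -√((1 + cos 337°)/2) = -0.9799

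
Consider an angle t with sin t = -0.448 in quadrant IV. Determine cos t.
cos t = √(1 - sin²t) = 0.894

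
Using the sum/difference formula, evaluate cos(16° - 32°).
cos(16° - 32°) = cos 16° cos 32° + sin 16° sin 32° = 0.9613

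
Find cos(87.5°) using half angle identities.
cos(87.5°) = √((1 + cos 175°)/2) = 0.04362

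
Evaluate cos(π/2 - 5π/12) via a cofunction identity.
cos(π/2 - 5π/12) = sin(5π/12) = (√6+√2)/4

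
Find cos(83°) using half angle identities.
cos(83°) = √((1 + cos 166°)/2) = 0.1219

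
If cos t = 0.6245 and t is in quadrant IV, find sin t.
sin t = -0.781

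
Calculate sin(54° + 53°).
sin(54° + 53°) = sin 54° cos 53° + cos 54° sin 53° = 0.9563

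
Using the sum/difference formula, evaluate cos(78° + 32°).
cos(78° + 32°) = cos 78° cos 32° - sin 78° sin 32° = -0.342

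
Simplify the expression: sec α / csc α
sec α / csc α = tan α (using Reciprocal identities)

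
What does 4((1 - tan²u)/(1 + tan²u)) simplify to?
4((1 - tan²u)/(1 + tan²u)) = 4(cos(2u)) (using Double angle)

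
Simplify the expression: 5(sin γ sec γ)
5(sin γ sec γ) = 5(tan γ) (using Reciprocal + quotient)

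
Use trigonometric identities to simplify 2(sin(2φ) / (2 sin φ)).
2(sin(2φ) / (2 sin φ)) = 2(cos φ) (using Double angle)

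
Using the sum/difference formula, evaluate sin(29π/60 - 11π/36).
sin(29π/60 - 11π/36) = sin 29π/60 cos 11π/36 - cos 29π/60 sin 11π/36 = 0.5299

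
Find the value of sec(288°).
sec(288°) = 3.236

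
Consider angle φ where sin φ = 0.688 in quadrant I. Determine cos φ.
cos φ = √(1 - sin²φ) = 0.7257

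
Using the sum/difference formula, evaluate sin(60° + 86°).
sin(60° + 86°) = sin 60° cos 86° + cos 60° sin 86° = 0.5592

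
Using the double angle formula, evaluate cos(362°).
cos(362°) = cos²181° - sin²181° = 0.9994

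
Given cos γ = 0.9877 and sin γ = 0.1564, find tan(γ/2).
tan(γ/2) = sin γ / (1 + cos γ) = 0.07868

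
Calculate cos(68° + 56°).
cos(68° + 56°) = cos 68° cos 56° - sin 68° sin 56° = -0.5592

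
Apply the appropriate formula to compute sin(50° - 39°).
sin(50° - 39°) = sin 50° cos 39° - cos 50° sin 39° = 0.1908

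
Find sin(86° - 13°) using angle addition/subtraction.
sin(86° - 13°) = sin 86° cos 13° - cos 86° sin 13° = 0.9563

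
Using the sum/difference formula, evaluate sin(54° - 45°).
sin(54° - 45°) = sin 54° cos 45° - cos 54° sin 45° = 0.1564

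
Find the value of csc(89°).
csc(89°) = 1.0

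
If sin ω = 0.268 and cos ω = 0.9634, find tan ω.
tan ω = sin ω / cos ω = 0.2782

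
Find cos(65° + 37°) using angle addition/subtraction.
cos(65° + 37°) = cos 65° cos 37° - sin 65° sin 37° = -0.2079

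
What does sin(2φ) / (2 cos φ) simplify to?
sin(2φ) / (2 cos φ) = sin φ (using Double angle)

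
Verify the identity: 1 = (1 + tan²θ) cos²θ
RHS = sec²θ · cos²θ = (1/cos²θ) · cos²θ = 1 = LHS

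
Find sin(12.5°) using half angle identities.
sin(12.5°) = √((1 - cos 25°)/2) = 0.2164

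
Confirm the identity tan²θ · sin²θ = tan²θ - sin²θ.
RHS = sin²θ/cos²θ - sin²θ = sin²θ(1/cos²θ - 1) = sin²θ · (1 - cos²θ)/cos²θ = sin²θ · sin²θ/cos²θ = sin²θ · tan²θ = LHS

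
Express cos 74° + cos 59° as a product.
cos 74° + cos 59° = 2 cos(66.5°) cos(7.5°)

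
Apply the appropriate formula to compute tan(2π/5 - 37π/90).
tan(2π/5 - 37π/90) = (tan 2π/5 - tan 37π/90)/(1 + tan 2π/5 tan 37π/90) = -0.03492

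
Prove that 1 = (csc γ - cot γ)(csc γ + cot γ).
RHS = csc²γ - cot²γ = (1 + cot²γ) - cot²γ = 1 = LHS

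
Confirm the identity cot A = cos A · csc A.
RHS = cos A · (1/sin A) = cos A/sin A = cot A = LHS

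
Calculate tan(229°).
tan(229°) = 1.15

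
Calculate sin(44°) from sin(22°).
sin(44°) = 2 sin 22° cos 22° = 0.6947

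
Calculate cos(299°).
cos(299°) = 0.4848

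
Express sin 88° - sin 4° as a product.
sin 88° - sin 4° = 2 cos(46°) sin(42°)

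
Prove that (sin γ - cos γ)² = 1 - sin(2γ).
LHS = sin²γ - 2 sin γ cos γ + cos²γ = (sin²γ + cos²γ) - 2 sin γ cos γ = 1 - sin(2γ) = RHS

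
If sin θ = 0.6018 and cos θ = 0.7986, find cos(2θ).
cos(2θ) = cos²θ - sin²θ = 0.2756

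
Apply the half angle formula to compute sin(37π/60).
sin(37π/60) = √((1 - cos 37π/30)/2) = 0.9336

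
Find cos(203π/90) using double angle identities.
cos(203π/90) = cos²203π/180 - sin²203π/180 = 0.6947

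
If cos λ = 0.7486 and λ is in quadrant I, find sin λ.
sin λ = 0.663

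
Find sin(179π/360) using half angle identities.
sin(179π/360) = √((1 - cos 179π/180)/2) = 1.0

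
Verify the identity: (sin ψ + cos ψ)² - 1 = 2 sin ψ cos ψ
LHS = sin²ψ + 2 sin ψ cos ψ + cos²ψ - 1 = (sin²ψ + cos²ψ) + 2 sin ψ cos ψ - 1 = 1 + 2 sin ψ cos ψ - 1 = 2 sin ψ cos ψ = RHS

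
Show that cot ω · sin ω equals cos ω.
LHS = (cos ω/sin ω) · sin ω = cos ω = RHS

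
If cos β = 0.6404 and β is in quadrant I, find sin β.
sin β = 0.768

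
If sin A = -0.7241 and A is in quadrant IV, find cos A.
cos A = 0.6897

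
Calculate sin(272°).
sin(272°) = -0.9994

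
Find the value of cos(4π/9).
cos(4π/9) = 0.1736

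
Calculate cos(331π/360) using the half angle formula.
cos(331π/360) = -√((1 + cos 331π/180)/2) = -0.9681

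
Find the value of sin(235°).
sin(235°) = -0.8192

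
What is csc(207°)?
csc(207°) = -2.203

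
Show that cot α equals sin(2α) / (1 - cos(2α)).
RHS = 2 sin α cos α / (2sin²α) = cos α/sin α = cot α = LHS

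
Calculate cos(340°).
cos(340°) = 0.9397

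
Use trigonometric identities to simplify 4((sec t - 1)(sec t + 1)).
4((sec t - 1)(sec t + 1)) = 4(tan²t) (using Diff. of squares)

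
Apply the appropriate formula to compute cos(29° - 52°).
cos(29° - 52°) = cos 29° cos 52° + sin 29° sin 52° = 0.9205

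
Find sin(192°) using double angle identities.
sin(192°) = 2 sin 96° cos 96° = -0.2079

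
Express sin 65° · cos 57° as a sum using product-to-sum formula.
sin 65° cos 57° = (1/2)[sin(65°+57°) + sin(65°-57°)]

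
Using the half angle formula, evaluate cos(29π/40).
cos(29π/40) = -√((1 + cos 29π/20)/2) = -0.6494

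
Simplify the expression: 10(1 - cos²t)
10(1 - cos²t) = 10(sin²t) (using Pythagorean identity)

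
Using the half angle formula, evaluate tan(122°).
tan(122°) = sin 244° / (1 + cos 244°) = -1.6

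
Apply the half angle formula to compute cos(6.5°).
cos(6.5°) = √((1 + cos 13°)/2) = 0.9936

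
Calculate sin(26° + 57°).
sin(26° + 57°) = sin 26° cos 57° + cos 26° sin 57° = 0.9925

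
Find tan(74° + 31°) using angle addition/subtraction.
tan(74° + 31°) = (tan 74° + tan 31°)/(1 - tan 74° tan 31°) = -(2+√3)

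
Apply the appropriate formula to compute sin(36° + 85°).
sin(36° + 85°) = sin 36° cos 85° + cos 36° sin 85° = 0.8572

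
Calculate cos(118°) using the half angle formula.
cos(118°) = -√((1 + cos 236°)/2) = -0.4695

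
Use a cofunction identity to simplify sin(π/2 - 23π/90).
sin(π/2 - 23π/90) = cos(23π/90)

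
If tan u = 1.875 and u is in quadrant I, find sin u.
sin u = 0.8824 (using tan²u + 1 = sec²u)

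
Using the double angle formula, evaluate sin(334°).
sin(334°) = 2 sin 167° cos 167° = -0.4384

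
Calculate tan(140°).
tan(140°) = -0.8391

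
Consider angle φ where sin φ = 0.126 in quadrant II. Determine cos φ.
cos φ = ±√(1 - sin²φ) = -0.992 (negative in QII)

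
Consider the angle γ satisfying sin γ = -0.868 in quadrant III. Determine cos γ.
cos γ = ±√(1 - sin²γ) = -0.4966 (negative in QIII)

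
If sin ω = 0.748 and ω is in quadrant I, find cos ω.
cos ω = 0.6637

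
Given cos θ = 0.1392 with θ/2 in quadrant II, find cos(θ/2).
cos(θ/2) = ±√((1 + cos θ)/2); negative since θ/2 ∈ QII, so cos(θ/2) = -0.7547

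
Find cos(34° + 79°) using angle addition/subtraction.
cos(34° + 79°) = cos 34° cos 79° - sin 34° sin 79° = -0.3907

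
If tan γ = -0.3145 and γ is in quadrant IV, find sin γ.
sin γ = -0.3 (using tan²γ + 1 = sec²γ)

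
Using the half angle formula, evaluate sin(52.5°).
sin(52.5°) = √((1 - cos 105°)/2) = 0.7934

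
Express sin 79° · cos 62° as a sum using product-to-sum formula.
sin 79° cos 62° = (1/2)[sin(79°+62°) + sin(79°-62°)]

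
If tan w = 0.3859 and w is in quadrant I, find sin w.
sin w = 0.36 (using tan²w + 1 = sec²w)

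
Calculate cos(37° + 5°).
cos(37° + 5°) = cos 37° cos 5° - sin 37° sin 5° = 0.7431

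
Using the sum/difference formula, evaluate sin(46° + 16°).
sin(46° + 16°) = sin 46° cos 16° + cos 46° sin 16° = 0.8829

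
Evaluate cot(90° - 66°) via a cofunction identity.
cot(90° - 66°) = tan(66°) = 2.246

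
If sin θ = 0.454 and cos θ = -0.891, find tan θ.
tan θ = sin θ / cos θ = -0.5095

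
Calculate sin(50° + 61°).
sin(50° + 61°) = sin 50° cos 61° + cos 50° sin 61° = 0.9336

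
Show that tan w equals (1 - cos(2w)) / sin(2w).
RHS = 2sin²w / (2 sin w cos w) = sin w/cos w = tan w = LHS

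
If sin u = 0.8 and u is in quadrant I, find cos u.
cos u = 0.6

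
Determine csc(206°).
csc(206°) = -2.281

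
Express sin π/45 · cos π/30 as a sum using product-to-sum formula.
sin π/45 cos π/30 = (1/2)[sin(π/45+π/30) + sin(π/45-π/30)]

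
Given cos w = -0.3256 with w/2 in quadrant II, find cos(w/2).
cos(w/2) = ±√((1 + cos w)/2); negative since w/2 ∈ QII, so cos(w/2) = -0.5807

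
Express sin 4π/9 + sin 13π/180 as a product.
sin 4π/9 + sin 13π/180 = 2 sin(31π/120) cos(67π/360)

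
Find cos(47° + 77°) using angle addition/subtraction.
cos(47° + 77°) = cos 47° cos 77° - sin 47° sin 77° = -0.5592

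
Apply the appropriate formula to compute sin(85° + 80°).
sin(85° + 80°) = sin 85° cos 80° + cos 85° sin 80° = (√6-√2)/4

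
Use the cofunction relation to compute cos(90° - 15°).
cos(90° - 15°) = sin(15°) = (√6-√2)/4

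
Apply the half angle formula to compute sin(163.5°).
sin(163.5°) = √((1 - cos 327°)/2) = 0.284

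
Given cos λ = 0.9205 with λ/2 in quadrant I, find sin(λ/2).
sin(λ/2) = ±√((1 - cos λ)/2); positive since λ/2 ∈ QI, so sin(λ/2) = 0.1994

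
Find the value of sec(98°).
sec(98°) = -7.185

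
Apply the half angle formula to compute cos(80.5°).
cos(80.5°) = √((1 + cos 161°)/2) = 0.165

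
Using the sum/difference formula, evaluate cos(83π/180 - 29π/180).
cos(83π/180 - 29π/180) = cos 83π/180 cos 29π/180 + sin 83π/180 sin 29π/180 = 0.5878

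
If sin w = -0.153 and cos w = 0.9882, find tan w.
tan w = sin w / cos w = -0.1548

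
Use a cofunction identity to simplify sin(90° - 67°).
sin(90° - 67°) = cos(67°)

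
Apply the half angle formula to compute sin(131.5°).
sin(131.5°) = √((1 - cos 263°)/2) = 0.749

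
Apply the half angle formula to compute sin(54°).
sin(54°) = √((1 - cos 108°)/2) = 0.809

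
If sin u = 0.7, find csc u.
csc u = 1/sin u = 1.429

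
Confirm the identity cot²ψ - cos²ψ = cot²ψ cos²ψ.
LHS = cos²ψ/sin²ψ - cos²ψ = cos²ψ(1/sin²ψ - 1) = cos²ψ · (1 - sin²ψ)/sin²ψ = cos²ψ · cos²ψ/sin²ψ = cos²ψ · cot²ψ = RHS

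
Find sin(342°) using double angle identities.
sin(342°) = 2 sin 171° cos 171° = -0.309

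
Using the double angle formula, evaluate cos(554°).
cos(554°) = cos²277° - sin²277° = -0.9703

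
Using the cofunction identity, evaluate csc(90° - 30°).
csc(90° - 30°) = sec(30°) = 2√3/3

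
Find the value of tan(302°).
tan(302°) = -1.6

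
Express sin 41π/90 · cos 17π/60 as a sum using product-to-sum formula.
sin 41π/90 cos 17π/60 = (1/2)[sin(41π/90+17π/60) + sin(41π/90-17π/60)]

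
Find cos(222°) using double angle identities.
cos(222°) = cos²111° - sin²111° = -0.7431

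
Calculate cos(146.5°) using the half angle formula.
cos(146.5°) = -√((1 + cos 293°)/2) = -0.8339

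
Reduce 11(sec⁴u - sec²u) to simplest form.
11(sec⁴u - sec²u) = 11(tan⁴u + tan²u) (using Pythagorean)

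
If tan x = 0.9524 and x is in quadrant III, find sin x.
sin x = -0.6897 (using tan²x + 1 = sec²x)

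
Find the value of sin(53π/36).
sin(53π/36) = -0.9962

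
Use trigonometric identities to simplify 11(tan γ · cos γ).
11(tan γ · cos γ) = 11(sin γ) (using Quotient identity)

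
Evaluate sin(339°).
sin(339°) = -0.3584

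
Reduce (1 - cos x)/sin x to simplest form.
(1 - cos x)/sin x = tan(x/2) (using Half angle)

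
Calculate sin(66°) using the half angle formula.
sin(66°) = √((1 - cos 132°)/2) = 0.9135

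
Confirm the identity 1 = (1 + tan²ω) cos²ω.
RHS = sec²ω · cos²ω = (1/cos²ω) · cos²ω = 1 = LHS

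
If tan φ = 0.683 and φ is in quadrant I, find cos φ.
cos φ = 0.8258 (using tan²φ + 1 = sec²φ)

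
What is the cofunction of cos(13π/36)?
cos(13π/36) = sin(π/2 - 13π/36) = sin(5π/36)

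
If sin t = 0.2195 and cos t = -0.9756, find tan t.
tan t = sin t / cos t = -0.225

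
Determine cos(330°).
cos(330°) = √3/2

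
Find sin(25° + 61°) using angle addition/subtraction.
sin(25° + 61°) = sin 25° cos 61° + cos 25° sin 61° = 0.9976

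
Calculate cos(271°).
cos(271°) = 0.01745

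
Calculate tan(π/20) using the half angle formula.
tan(π/20) = sin π/10 / (1 + cos π/10) = 0.1584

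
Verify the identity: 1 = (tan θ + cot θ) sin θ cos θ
RHS = (sin θ/cos θ + cos θ/sin θ) sin θ cos θ = ((sin²θ + cos²θ)/(sin θ cos θ)) · sin θ cos θ = sin²θ + cos²θ = 1 = LHS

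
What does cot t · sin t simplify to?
cot t · sin t = cos t (using Quotient identity)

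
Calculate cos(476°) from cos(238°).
cos(476°) = cos²238° - sin²238° = -0.4384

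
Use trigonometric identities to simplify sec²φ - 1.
sec²φ - 1 = tan²φ (using Pythagorean identity)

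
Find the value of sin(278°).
sin(278°) = -0.9903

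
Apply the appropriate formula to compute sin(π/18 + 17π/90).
sin(π/18 + 17π/90) = sin π/18 cos 17π/90 + cos π/18 sin 17π/90 = 0.6947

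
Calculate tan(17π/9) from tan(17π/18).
tan(17π/9) = 2 tan 17π/18 / (1 - tan²17π/18) = -0.364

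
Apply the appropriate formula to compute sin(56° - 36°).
sin(56° - 36°) = sin 56° cos 36° - cos 56° sin 36° = 0.342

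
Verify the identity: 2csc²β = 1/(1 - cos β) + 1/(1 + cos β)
RHS = [(1 + cos β) + (1 - cos β)] / [(1 - cos β)(1 + cos β)] = 2/(1 - cos²β) = 2/sin²β = 2csc²β = LHS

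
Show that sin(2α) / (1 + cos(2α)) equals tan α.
LHS = 2 sin α cos α / (2cos²α) = sin α/cos α = tan α = RHS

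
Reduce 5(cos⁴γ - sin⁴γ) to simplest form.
5(cos⁴γ - sin⁴γ) = 5(cos(2γ)) (using Factoring + double angle)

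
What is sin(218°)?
sin(218°) = -0.6157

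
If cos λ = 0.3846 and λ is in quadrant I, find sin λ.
sin λ = 0.9231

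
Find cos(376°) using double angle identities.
cos(376°) = cos²188° - sin²188° = 0.9613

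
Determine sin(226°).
sin(226°) = -0.7193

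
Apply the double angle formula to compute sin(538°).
sin(538°) = 2 sin 269° cos 269° = 0.0349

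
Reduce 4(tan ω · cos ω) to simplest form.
4(tan ω · cos ω) = 4(sin ω) (using Quotient identity)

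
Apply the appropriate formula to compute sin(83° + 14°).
sin(83° + 14°) = sin 83° cos 14° + cos 83° sin 14° = 0.9925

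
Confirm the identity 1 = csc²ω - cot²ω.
RHS = 1/sin²ω - cos²ω/sin²ω = (1 - cos²ω)/sin²ω = sin²ω/sin²ω = 1 = LHS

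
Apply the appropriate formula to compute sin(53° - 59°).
sin(53° - 59°) = sin 53° cos 59° - cos 53° sin 59° = -0.1045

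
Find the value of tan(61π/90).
tan(61π/90) = -1.6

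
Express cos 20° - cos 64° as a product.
cos 20° - cos 64° = -2 sin(42°) sin(-22°)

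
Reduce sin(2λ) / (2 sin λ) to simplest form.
sin(2λ) / (2 sin λ) = cos λ (using Double angle)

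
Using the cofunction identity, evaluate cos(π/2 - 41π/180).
cos(π/2 - 41π/180) = sin(41π/180) = 0.6561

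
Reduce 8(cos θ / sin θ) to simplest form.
8(cos θ / sin θ) = 8(cot θ) (using Quotient identity)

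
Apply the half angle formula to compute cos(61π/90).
cos(61π/90) = -√((1 + cos 61π/45)/2) = -0.5299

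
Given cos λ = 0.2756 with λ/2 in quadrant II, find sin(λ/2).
sin(λ/2) = ±√((1 - cos λ)/2); positive since λ/2 ∈ QII, so sin(λ/2) = 0.6018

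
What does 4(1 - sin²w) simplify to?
4(1 - sin²w) = 4(cos²w) (using Pythagorean identity)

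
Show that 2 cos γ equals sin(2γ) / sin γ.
RHS = 2 sin γ cos γ / sin γ = 2 cos γ = LHS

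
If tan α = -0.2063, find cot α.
cot α = 1/tan α = -4.847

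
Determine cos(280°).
cos(280°) = 0.1736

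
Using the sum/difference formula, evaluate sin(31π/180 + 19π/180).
sin(31π/180 + 19π/180) = sin 31π/180 cos 19π/180 + cos 31π/180 sin 19π/180 = 0.766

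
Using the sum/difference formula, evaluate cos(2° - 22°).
cos(2° - 22°) = cos 2° cos 22° + sin 2° sin 22° = 0.9397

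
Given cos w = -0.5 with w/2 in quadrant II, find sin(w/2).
sin(w/2) = ±√((1 - cos w)/2); positive since w/2 ∈ QII, so sin(w/2) = √3/2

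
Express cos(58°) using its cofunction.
cos(58°) = sin(90° - 58°) = sin(32°)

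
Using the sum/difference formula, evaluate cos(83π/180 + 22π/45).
cos(83π/180 + 22π/45) = cos 83π/180 cos 22π/45 - sin 83π/180 sin 22π/45 = -0.9877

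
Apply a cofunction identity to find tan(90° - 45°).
tan(90° - 45°) = cot(45°) = 1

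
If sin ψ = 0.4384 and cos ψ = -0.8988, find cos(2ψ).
cos(2ψ) = cos²ψ - sin²ψ = 0.6156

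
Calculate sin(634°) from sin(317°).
sin(634°) = 2 sin 317° cos 317° = -0.9976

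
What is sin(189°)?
sin(189°) = -0.1564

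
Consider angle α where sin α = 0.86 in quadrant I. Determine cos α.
cos α = √(1 - sin²α) = 0.5103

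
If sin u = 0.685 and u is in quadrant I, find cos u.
cos u = 0.7285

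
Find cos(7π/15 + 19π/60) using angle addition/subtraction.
cos(7π/15 + 19π/60) = cos 7π/15 cos 19π/60 - sin 7π/15 sin 19π/60 = -0.7771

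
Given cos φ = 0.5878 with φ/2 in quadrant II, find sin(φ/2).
sin(φ/2) = ±√((1 - cos φ)/2); positive since φ/2 ∈ QII, so sin(φ/2) = 0.454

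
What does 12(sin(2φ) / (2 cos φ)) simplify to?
12(sin(2φ) / (2 cos φ)) = 12(sin φ) (using Double angle)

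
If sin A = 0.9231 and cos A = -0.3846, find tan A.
tan A = sin A / cos A = -2.4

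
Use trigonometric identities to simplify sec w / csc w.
sec w / csc w = tan w (using Reciprocal identities)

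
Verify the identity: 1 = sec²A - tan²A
RHS = 1/cos²A - sin²A/cos²A = (1 - sin²A)/cos²A = cos²A/cos²A = 1 = LHS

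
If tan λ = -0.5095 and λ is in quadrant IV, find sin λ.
sin λ = -0.454 (using tan²λ + 1 = sec²λ)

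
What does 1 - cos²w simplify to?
1 - cos²w = sin²w (using Pythagorean identity)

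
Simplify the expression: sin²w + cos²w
sin²w + cos²w = 1 (using Pythagorean identity)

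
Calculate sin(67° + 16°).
sin(67° + 16°) = sin 67° cos 16° + cos 67° sin 16° = 0.9925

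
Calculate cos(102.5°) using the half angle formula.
cos(102.5°) = -√((1 + cos 205°)/2) = -0.2164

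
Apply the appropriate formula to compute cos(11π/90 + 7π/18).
cos(11π/90 + 7π/18) = cos 11π/90 cos 7π/18 - sin 11π/90 sin 7π/18 = -0.0349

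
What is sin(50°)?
sin(50°) = 0.766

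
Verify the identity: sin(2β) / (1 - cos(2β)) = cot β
LHS = 2 sin β cos β / (2sin²β) = cos β/sin β = cot β = RHS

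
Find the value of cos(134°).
cos(134°) = -0.6947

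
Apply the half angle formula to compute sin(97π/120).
sin(97π/120) = √((1 - cos 97π/60)/2) = 0.5664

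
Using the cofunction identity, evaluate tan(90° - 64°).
tan(90° - 64°) = cot(64°) = 0.4877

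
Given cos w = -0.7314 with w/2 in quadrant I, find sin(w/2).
sin(w/2) = ±√((1 - cos w)/2); positive since w/2 ∈ QI, so sin(w/2) = 0.9304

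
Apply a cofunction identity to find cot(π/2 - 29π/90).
cot(π/2 - 29π/90) = tan(29π/90) = 1.6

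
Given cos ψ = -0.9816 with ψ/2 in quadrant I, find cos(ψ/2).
cos(ψ/2) = ±√((1 + cos ψ)/2); positive since ψ/2 ∈ QI, so cos(ψ/2) = 0.09592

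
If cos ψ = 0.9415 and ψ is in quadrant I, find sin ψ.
sin ψ = 0.337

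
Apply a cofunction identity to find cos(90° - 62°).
cos(90° - 62°) = sin(62°) = 0.8829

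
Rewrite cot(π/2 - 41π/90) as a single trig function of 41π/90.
cot(π/2 - 41π/90) = tan(41π/90)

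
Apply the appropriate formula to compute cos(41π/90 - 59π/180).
cos(41π/90 - 59π/180) = cos 41π/90 cos 59π/180 + sin 41π/90 sin 59π/180 = 0.9205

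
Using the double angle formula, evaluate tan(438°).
tan(438°) = 2 tan 219° / (1 - tan²219°) = 4.705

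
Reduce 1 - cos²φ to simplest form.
1 - cos²φ = sin²φ (using Pythagorean identity)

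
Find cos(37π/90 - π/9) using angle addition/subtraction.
cos(37π/90 - π/9) = cos 37π/90 cos π/9 + sin 37π/90 sin π/9 = 0.5878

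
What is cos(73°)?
cos(73°) = 0.2924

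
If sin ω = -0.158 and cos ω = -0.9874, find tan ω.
tan ω = sin ω / cos ω = 0.16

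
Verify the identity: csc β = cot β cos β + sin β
RHS = cos²β/sin β + sin β = (cos²β + sin²β)/sin β = 1/sin β = csc β = LHS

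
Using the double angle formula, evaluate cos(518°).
cos(518°) = 2cos²259° - 1 = -0.9272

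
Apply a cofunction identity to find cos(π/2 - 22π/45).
cos(π/2 - 22π/45) = sin(22π/45) = 0.9994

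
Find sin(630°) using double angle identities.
sin(630°) = 2 sin 315° cos 315° = -1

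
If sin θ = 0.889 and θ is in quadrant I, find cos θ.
cos θ = 0.4579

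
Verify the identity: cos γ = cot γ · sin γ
RHS = (cos γ/sin γ) · sin γ = cos γ = LHS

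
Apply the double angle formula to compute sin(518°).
sin(518°) = 2 sin 259° cos 259° = 0.3746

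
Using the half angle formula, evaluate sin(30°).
sin(30°) = √((1 - cos 60°)/2) = 1/2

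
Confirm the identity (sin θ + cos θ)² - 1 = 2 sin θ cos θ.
LHS = sin²θ + 2 sin θ cos θ + cos²θ - 1 = (sin²θ + cos²θ) + 2 sin θ cos θ - 1 = 1 + 2 sin θ cos θ - 1 = 2 sin θ cos θ = RHS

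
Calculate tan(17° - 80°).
tan(17° - 80°) = (tan 17° - tan 80°)/(1 + tan 17° tan 80°) = -1.963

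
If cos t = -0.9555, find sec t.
sec t = 1/cos t = -1.047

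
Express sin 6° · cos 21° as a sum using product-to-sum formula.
sin 6° cos 21° = (1/2)[sin(6°+21°) + sin(6°-21°)]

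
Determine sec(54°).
sec(54°) = 1.701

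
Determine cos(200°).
cos(200°) = -0.9397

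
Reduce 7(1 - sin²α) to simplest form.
7(1 - sin²α) = 7(cos²α) (using Pythagorean identity)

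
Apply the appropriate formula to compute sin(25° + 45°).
sin(25° + 45°) = sin 25° cos 45° + cos 25° sin 45° = 0.9397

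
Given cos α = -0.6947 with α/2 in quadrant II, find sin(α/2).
sin(α/2) = ±√((1 - cos α)/2); positive since α/2 ∈ QII, so sin(α/2) = 0.9205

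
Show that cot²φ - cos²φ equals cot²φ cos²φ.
LHS = cos²φ/sin²φ - cos²φ = cos²φ(1/sin²φ - 1) = cos²φ · (1 - sin²φ)/sin²φ = cos²φ · cos²φ/sin²φ = cos²φ · cot²φ = RHS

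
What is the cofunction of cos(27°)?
cos(27°) = sin(90° - 27°) = sin(63°)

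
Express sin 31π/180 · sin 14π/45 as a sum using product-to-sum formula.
sin 31π/180 sin 14π/45 = (1/2)[cos(31π/180-14π/45) - cos(31π/180+14π/45)]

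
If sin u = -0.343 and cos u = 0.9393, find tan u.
tan u = sin u / cos u = -0.3652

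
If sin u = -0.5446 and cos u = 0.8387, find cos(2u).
cos(2u) = cos²u - sin²u = 0.4068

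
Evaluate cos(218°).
cos(218°) = -0.788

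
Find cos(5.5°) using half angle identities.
cos(5.5°) = √((1 + cos 11°)/2) = 0.9954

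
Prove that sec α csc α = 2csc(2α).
RHS = 2/sin(2α) = 2/(2 sin α cos α) = 1/(sin α cos α) = (1/cos α)(1/sin α) = sec α csc α = LHS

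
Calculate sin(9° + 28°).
sin(9° + 28°) = sin 9° cos 28° + cos 9° sin 28° = 0.6018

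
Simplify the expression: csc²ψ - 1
csc²ψ - 1 = cot²ψ (using Pythagorean identity)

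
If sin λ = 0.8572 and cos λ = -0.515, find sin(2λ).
sin(2λ) = 2 sin λ cos λ = -0.8829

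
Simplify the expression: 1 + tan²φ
1 + tan²φ = sec²φ (using Pythagorean identity)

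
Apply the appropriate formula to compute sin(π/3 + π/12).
sin(π/3 + π/12) = sin π/3 cos π/12 + cos π/3 sin π/12 = (√6+√2)/4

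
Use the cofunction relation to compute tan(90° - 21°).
tan(90° - 21°) = cot(21°) = 2.605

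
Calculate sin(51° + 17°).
sin(51° + 17°) = sin 51° cos 17° + cos 51° sin 17° = 0.9272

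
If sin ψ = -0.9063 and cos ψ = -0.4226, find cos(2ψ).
cos(2ψ) = cos²ψ - sin²ψ = -0.6428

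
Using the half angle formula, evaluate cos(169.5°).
cos(169.5°) = -√((1 + cos 339°)/2) = -0.9833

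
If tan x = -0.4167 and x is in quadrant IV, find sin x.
sin x = -0.3846 (using tan²x + 1 = sec²x)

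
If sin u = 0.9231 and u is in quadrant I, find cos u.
cos u = 0.3846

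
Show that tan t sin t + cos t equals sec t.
LHS = sin²t/cos t + cos t = (sin²t + cos²t)/cos t = 1/cos t = sec t = RHS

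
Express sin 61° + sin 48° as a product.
sin 61° + sin 48° = 2 sin(54.5°) cos(6.5°)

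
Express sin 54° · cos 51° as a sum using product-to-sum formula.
sin 54° cos 51° = (1/2)[sin(54°+51°) + sin(54°-51°)]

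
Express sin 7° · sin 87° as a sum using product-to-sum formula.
sin 7° sin 87° = (1/2)[cos(7°-87°) - cos(7°+87°)]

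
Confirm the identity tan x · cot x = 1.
LHS = (sin x/cos x) · (cos x/sin x) = 1 = RHS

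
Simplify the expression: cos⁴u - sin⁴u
cos⁴u - sin⁴u = cos(2u) (using Factoring + double angle)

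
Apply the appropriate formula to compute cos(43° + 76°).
cos(43° + 76°) = cos 43° cos 76° - sin 43° sin 76° = -0.4848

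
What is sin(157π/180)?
sin(157π/180) = 0.3907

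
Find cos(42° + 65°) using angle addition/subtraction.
cos(42° + 65°) = cos 42° cos 65° - sin 42° sin 65° = -0.2924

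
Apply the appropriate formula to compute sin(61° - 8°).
sin(61° - 8°) = sin 61° cos 8° - cos 61° sin 8° = 0.7986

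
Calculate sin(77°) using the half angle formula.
sin(77°) = √((1 - cos 154°)/2) = 0.9744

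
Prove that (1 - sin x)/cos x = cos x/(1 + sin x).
LHS = (1 - sin x)(1 + sin x) / (cos x(1 + sin x)) = (1 - sin²x) / (cos x(1 + sin x)) = cos²x / (cos x(1 + sin x)) = cos x/(1 + sin x) = RHS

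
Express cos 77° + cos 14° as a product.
cos 77° + cos 14° = 2 cos(45.5°) cos(31.5°)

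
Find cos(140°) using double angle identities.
cos(140°) = cos²70° - sin²70° = -0.766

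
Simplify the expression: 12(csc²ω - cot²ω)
12(csc²ω - cot²ω) = 12 (using Pythagorean identity)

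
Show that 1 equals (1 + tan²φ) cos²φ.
RHS = sec²φ · cos²φ = (1/cos²φ) · cos²φ = 1 = LHS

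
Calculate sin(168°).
sin(168°) = 0.2079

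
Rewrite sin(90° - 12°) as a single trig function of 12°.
sin(90° - 12°) = cos(12°)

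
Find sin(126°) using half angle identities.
sin(126°) = √((1 - cos 252°)/2) = 0.809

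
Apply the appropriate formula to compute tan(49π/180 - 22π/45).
tan(49π/180 - 22π/45) = (tan 49π/180 - tan 22π/45)/(1 + tan 49π/180 tan 22π/45) = -0.8098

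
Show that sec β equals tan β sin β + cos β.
RHS = sin²β/cos β + cos β = (sin²β + cos²β)/cos β = 1/cos β = sec β = LHS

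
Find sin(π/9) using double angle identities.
sin(π/9) = 2 sin π/18 cos π/18 = 0.342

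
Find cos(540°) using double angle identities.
cos(540°) = cos²270° - sin²270° = -1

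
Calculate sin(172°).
sin(172°) = 0.1392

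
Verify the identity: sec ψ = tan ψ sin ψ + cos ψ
RHS = sin²ψ/cos ψ + cos ψ = (sin²ψ + cos²ψ)/cos ψ = 1/cos ψ = sec ψ = LHS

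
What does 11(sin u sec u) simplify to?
11(sin u sec u) = 11(tan u) (using Reciprocal + quotient)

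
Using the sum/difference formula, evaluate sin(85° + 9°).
sin(85° + 9°) = sin 85° cos 9° + cos 85° sin 9° = 0.9976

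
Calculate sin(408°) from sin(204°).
sin(408°) = 2 sin 204° cos 204° = 0.7431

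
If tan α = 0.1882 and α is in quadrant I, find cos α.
cos α = 0.9827 (using tan²α + 1 = sec²α)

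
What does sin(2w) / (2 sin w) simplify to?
sin(2w) / (2 sin w) = cos w (using Double angle)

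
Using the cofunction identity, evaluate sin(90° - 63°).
sin(90° - 63°) = cos(63°) = 0.454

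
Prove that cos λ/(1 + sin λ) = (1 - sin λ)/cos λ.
RHS = (1 - sin λ)(1 + sin λ) / (cos λ(1 + sin λ)) = (1 - sin²λ) / (cos λ(1 + sin λ)) = cos²λ / (cos λ(1 + sin λ)) = cos λ/(1 + sin λ) = LHS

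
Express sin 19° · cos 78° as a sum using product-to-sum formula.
sin 19° cos 78° = (1/2)[sin(19°+78°) + sin(19°-78°)]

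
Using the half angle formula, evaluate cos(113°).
cos(113°) = -√((1 + cos 226°)/2) = -0.3907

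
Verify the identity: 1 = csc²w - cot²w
RHS = 1/sin²w - cos²w/sin²w = (1 - cos²w)/sin²w = sin²w/sin²w = 1 = LHS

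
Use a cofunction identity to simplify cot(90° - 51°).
cot(90° - 51°) = tan(51°)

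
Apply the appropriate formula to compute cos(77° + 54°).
cos(77° + 54°) = cos 77° cos 54° - sin 77° sin 54° = -0.6561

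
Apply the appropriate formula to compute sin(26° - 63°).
sin(26° - 63°) = sin 26° cos 63° - cos 26° sin 63° = -0.6018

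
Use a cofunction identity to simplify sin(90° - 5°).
sin(90° - 5°) = cos(5°)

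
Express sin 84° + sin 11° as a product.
sin 84° + sin 11° = 2 sin(47.5°) cos(36.5°)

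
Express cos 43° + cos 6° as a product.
cos 43° + cos 6° = 2 cos(24.5°) cos(18.5°)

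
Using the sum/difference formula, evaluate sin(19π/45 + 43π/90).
sin(19π/45 + 43π/90) = sin 19π/45 cos 43π/90 + cos 19π/45 sin 43π/90 = 0.309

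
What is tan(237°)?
tan(237°) = 1.54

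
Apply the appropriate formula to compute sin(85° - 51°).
sin(85° - 51°) = sin 85° cos 51° - cos 85° sin 51° = 0.5592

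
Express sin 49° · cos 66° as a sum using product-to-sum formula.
sin 49° cos 66° = (1/2)[sin(49°+66°) + sin(49°-66°)]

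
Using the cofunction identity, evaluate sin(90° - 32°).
sin(90° - 32°) = cos(32°) = 0.848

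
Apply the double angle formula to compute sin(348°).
sin(348°) = 2 sin 174° cos 174° = -0.2079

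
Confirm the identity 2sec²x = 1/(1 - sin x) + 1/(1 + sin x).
RHS = [(1 + sin x) + (1 - sin x)] / [(1 - sin x)(1 + sin x)] = 2/(1 - sin²x) = 2/cos²x = 2sec²x = LHS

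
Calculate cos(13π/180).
cos(13π/180) = 0.9744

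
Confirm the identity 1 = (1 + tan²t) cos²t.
RHS = sec²t · cos²t = (1/cos²t) · cos²t = 1 = LHS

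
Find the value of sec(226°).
sec(226°) = -1.44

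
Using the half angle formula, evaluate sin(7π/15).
sin(7π/15) = √((1 - cos 14π/15)/2) = 0.9945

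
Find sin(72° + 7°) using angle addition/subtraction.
sin(72° + 7°) = sin 72° cos 7° + cos 72° sin 7° = 0.9816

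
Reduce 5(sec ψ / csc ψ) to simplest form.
5(sec ψ / csc ψ) = 5(tan ψ) (using Reciprocal identities)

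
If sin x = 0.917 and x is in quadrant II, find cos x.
cos x = -0.3989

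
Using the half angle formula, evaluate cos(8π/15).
cos(8π/15) = -√((1 + cos 16π/15)/2) = -0.1045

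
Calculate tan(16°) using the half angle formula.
tan(16°) = sin 32° / (1 + cos 32°) = 0.2867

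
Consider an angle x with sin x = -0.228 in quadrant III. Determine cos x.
cos x = ±√(1 - sin²x) = -0.9737 (negative in QIII)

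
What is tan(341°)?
tan(341°) = -0.3443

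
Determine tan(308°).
tan(308°) = -1.28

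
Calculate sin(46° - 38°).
sin(46° - 38°) = sin 46° cos 38° - cos 46° sin 38° = 0.1392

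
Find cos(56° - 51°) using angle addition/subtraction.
cos(56° - 51°) = cos 56° cos 51° + sin 56° sin 51° = 0.9962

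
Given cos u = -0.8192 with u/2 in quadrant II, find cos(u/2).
cos(u/2) = ±√((1 + cos u)/2); negative since u/2 ∈ QII, so cos(u/2) = -0.3007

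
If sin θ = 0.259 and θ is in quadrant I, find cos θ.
cos θ = 0.9659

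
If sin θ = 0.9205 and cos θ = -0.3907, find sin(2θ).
sin(2θ) = 2 sin θ cos θ = -0.7193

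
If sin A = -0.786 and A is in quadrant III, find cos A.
cos A = -0.6182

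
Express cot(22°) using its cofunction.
cot(22°) = tan(90° - 22°) = tan(68°)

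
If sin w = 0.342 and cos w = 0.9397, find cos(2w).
cos(2w) = cos²w - sin²w = 0.7661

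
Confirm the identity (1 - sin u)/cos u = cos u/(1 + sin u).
LHS = (1 - sin u)(1 + sin u) / (cos u(1 + sin u)) = (1 - sin²u) / (cos u(1 + sin u)) = cos²u / (cos u(1 + sin u)) = cos u/(1 + sin u) = RHS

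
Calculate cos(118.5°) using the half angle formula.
cos(118.5°) = -√((1 + cos 237°)/2) = -0.4772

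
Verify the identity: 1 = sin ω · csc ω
RHS = sin ω · (1/sin ω) = 1 = LHS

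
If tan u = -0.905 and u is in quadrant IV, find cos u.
cos u = 0.7414 (using tan²u + 1 = sec²u)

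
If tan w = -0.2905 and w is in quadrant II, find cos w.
cos w = -0.9603 (using tan²w + 1 = sec²w)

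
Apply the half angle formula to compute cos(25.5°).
cos(25.5°) = √((1 + cos 51°)/2) = 0.9026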